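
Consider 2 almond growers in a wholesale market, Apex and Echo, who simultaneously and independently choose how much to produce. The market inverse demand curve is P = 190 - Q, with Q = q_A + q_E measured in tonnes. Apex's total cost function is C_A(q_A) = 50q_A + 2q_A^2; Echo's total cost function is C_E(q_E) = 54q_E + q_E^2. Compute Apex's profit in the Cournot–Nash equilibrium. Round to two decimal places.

Apex's profit: π_A = (190 - Q)q_A - (50q_A + 2q_A²). Setting ∂π_A/∂q_A = 0: 140 - 6q_A - (q_E) = 0.
Echo's profit: π_E = (190 - Q)q_E - (54q_E + q_E²). Setting ∂π_E/∂q_E = 0: 136 - 4q_E - (q_A) = 0.
Rearranging gives the reaction functions q_A = (140 - q_E)/6 and q_E = (136 - q_A)/4.
Substituting one into the other gives q_A = 424/23 and q_E = 676/23.
Price P = 190 - 1100/23 = 142.1739.
Apex's profit: 142.1739·(424/23) - 50·(424/23) - 2(424/23)² = 1019.5236.

1019.52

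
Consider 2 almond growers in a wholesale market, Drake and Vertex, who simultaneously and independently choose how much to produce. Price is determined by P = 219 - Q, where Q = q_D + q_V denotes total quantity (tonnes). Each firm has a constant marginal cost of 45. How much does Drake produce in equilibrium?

Each firm earns π_i = (219 - Q)q_i - 45q_i.
First-order condition (treating rivals' output as given): 174 - 2q_i - q_j = 0.
By symmetry each firm produces the same amount; substituting q_j = q_i yields q_i = 174/3 = 58.

58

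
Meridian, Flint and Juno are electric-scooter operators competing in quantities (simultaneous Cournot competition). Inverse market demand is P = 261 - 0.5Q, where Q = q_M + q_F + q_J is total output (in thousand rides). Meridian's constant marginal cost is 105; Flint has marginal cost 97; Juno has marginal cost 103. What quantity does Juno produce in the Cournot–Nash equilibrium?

Meridian's profit: π_M = (261 - 0.5Q)q_M - (105q_M). Setting ∂π_M/∂q_M = 0: 156 - q_M - (1/2)(q_F + q_J) = 0.
Flint's profit: π_F = (261 - 0.5Q)q_F - (97q_F). Setting ∂π_F/∂q_F = 0: 164 - q_F - (1/2)(q_M + q_J) = 0.
Juno's first-order condition: 158 - q_J - (1/2)(q_M + q_F) = 0.
Summing all 3 equations gives 478 − 2Q = 0, hence Q = 239.
Back-substituting: q_M = (156 − 239/2)/(1/2) = 73, q_F = (164 − 239/2)/(1/2) = 89, q_J = (158 − 239/2)/(1/2) = 77.

77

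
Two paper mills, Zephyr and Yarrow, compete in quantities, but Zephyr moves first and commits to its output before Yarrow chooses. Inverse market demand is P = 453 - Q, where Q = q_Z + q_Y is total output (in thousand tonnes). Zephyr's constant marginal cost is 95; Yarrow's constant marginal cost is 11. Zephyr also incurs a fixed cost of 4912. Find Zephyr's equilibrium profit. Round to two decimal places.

Solve by backward induction. Given q_Z, the follower Yarrow maximises π_Y = (453 - q_Z - q_Y)q_Y - 11q_Y.
Follower FOC: 442 - q_Z - 2q_Y = 0, so q_Y(q_Z) = (442 - q_Z)/2.
The leader anticipates this reaction. Substituting into P = 453 - Q gives P = 232 - (1/2)q_Z, so π_Z = (232 - (1/2)q_Z)q_Z - 95q_Z.
Leader FOC: 137 - q_Z = 0, so q_Z = 137.
Then q_Y = (442 - 137)/2 = 305/2.
Price P = 453 - 579/2 = 327/2.
Zephyr's profit: (327/2 - 95)·137 - 4912 = 4472.5000.

4472.50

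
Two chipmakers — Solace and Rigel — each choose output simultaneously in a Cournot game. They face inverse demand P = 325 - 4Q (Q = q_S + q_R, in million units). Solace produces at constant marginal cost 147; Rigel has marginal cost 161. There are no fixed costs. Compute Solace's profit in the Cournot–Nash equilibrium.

1024

Solace's profit: π_S = (325 - 4Q)q_S - (147q_S). Setting ∂π_S/∂q_S = 0: 178 - 8q_S - 4(q_R) = 0.
Rigel's profit: π_R = (325 - 4Q)q_R - (161q_R). Setting ∂π_R/∂q_R = 0: 164 - 8q_R - 4(q_S) = 0.
So q_S = (178 - 4q_R)/8 and q_R = (164 - 4q_S)/8.
Solving the pair: q_S = 16, q_R = 25/2.
Price P = 325 - 4·(57/2) = 211.
Solace's profit: (211 - 147)·16 = 1024.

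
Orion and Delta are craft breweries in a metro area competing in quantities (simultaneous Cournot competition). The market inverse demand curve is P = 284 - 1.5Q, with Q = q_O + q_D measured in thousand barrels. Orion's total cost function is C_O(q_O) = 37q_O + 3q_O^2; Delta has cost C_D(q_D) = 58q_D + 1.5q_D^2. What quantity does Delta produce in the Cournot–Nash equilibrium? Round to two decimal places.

32.14

Orion's profit: π_O = (284 - 1.5Q)q_O - (37q_O + 3q_O²). Setting ∂π_O/∂q_O = 0: 247 - 9q_O - (3/2)(q_D) = 0.
Delta's first-order condition: 226 - 6q_D - (3/2)(q_O) = 0.
Rearranging gives the reaction functions q_O = (247 - (3/2)q_D)/9 and q_D = (226 - (3/2)q_O)/6.
Substituting one into the other gives q_O = 508/23 and q_D = 32.1449.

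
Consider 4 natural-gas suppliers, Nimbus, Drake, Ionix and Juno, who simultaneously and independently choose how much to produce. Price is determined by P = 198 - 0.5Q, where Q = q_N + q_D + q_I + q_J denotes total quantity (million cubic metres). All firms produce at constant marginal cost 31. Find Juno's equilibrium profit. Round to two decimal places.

Each firm earns π_i = (198 - 0.5Q)q_i - 31q_i.
Setting ∂π_i/∂q_i = 0 with rivals' quantities fixed: 167 - q_i - (1/2)·Σ_{j≠i} q_j = 0.
By symmetry each firm produces the same amount; substituting Σ_{j≠i} q_j = 3q_i yields q_i = 167/(5/2) = 334/5.
Price P = 198 - (1/2)·(1336/5) = 322/5.
Juno's profit: (322/5 - 31)·(334/5) = 2231.1200.

2231.12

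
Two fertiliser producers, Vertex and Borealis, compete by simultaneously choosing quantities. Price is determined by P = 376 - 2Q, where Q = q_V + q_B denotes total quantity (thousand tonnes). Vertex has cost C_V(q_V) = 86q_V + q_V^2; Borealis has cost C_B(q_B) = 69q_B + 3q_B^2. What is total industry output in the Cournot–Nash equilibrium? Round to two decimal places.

63.36

Vertex's profit: π_V = (376 - 2Q)q_V - (86q_V + q_V²). Setting ∂π_V/∂q_V = 0: 290 - 6q_V - 2(q_B) = 0.
Borealis's profit: π_B = (376 - 2Q)q_B - (69q_B + 3q_B²). Setting ∂π_B/∂q_B = 0: 307 - 10q_B - 2(q_V) = 0.
So q_V = (290 - 2q_B)/6 and q_B = (307 - 2q_V)/10.
Solving the pair: q_V = 1143/28, q_B = 631/28.
Total output Q = 1143/28 + 631/28 = 887/14.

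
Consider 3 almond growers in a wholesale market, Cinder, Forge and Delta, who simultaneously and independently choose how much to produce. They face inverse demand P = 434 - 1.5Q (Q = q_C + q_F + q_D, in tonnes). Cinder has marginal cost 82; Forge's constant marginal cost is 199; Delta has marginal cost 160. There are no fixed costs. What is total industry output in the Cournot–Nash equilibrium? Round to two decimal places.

Cinder's profit: π_C = (434 - 1.5Q)q_C - (82q_C). Setting ∂π_C/∂q_C = 0: 352 - 3q_C - (3/2)(q_F + q_D) = 0.
Forge's profit: π_F = (434 - 1.5Q)q_F - (199q_F). Setting ∂π_F/∂q_F = 0: 235 - 3q_F - (3/2)(q_C + q_D) = 0.
Delta's first-order condition: 274 - 3q_D - (3/2)(q_C + q_F) = 0.
Adding the 3 first-order conditions: 861 − 6Q = 0, so Q = 287/2.
Back-substituting: q_C = (352 − 861/4)/(3/2) = 547/6, q_F = (235 − 861/4)/(3/2) = 79/6, q_D = (274 − 861/4)/(3/2) = 235/6.
Total output Q = 547/6 + 79/6 + 235/6 = 287/2.

143.50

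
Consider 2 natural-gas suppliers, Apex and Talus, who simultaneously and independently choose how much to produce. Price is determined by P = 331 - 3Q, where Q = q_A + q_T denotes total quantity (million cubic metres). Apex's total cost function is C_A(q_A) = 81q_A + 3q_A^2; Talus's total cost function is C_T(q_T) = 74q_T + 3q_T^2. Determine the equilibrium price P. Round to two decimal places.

Apex's profit: π_A = (331 - 3Q)q_A - (81q_A + 3q_A²). Setting ∂π_A/∂q_A = 0: 250 - 12q_A - 3(q_T) = 0.
Talus's first-order condition: 257 - 12q_T - 3(q_A) = 0.
So q_A = (250 - 3q_T)/12 and q_T = (257 - 3q_A)/12.
Solving the pair: q_A = 743/45, q_T = 778/45.
Total output Q = 169/5, so price P = 331 - 3·(169/5) = 1148/5.

229.60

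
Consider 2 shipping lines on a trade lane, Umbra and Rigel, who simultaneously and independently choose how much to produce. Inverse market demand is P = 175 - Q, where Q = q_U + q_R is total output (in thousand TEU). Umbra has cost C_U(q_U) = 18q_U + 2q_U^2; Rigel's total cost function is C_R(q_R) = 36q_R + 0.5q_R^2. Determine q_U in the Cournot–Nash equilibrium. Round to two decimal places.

19.53

Umbra's profit: π_U = (175 - Q)q_U - (18q_U + 2q_U²). Setting ∂π_U/∂q_U = 0: 157 - 6q_U - (q_R) = 0.
Rigel's first-order condition: 139 - 3q_R - (q_U) = 0.
Best responses: q_U = (157 - q_R)/6, q_R = (139 - q_U)/3.
Substituting one into the other gives q_U = 332/17 and q_R = 677/17.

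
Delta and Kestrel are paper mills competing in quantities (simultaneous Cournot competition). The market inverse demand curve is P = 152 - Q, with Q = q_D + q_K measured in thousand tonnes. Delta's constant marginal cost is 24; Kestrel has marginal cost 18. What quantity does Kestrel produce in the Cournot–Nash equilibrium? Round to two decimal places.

Delta's profit: π_D = (152 - Q)q_D - (24q_D). Setting ∂π_D/∂q_D = 0: 128 - 2q_D - (q_K) = 0.
Kestrel's first-order condition: 134 - 2q_K - (q_D) = 0.
Rearranging gives the reaction functions q_D = (128 - q_K)/2 and q_K = (134 - q_D)/2.
Substituting one into the other gives q_D = 122/3 and q_K = 140/3.

46.67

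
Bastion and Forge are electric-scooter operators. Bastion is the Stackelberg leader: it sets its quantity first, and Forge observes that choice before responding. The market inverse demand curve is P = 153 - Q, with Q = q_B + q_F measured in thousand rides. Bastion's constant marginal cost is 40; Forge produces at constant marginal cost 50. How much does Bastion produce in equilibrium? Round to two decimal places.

61.50

The follower Forge best-responds to any q_B: π_F = (153 - Q)q_F - 50q_F.
Follower FOC: 103 - q_B - 2q_F = 0, so q_F(q_B) = (103 - q_B)/2.
The leader anticipates this reaction. Substituting into P = 153 - Q gives P = 203/2 - (1/2)q_B, so π_B = (203/2 - (1/2)q_B)q_B - 40q_B.
The leader's first-order condition 123/2 - q_B = 0 yields q_B = 123/2.
Then q_F = (103 - 123/2)/2 = 83/4.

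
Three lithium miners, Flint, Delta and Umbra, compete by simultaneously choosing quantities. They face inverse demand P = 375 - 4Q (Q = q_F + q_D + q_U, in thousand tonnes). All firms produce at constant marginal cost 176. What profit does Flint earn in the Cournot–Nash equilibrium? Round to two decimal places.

618.77

A representative firm's profit is π_i = q_i(375 - 4Q) - 176q_i.
First-order condition (treating rivals' output as given): 199 - 8q_i - 4·Σ_{j≠i} q_j = 0.
By symmetry each firm produces the same amount; substituting Σ_{j≠i} q_j = 2q_i yields q_i = 199/16.
Price P = 375 - 4·(597/16) = 903/4.
Flint's profit: (903/4 - 176)·(199/16) = 618.7656.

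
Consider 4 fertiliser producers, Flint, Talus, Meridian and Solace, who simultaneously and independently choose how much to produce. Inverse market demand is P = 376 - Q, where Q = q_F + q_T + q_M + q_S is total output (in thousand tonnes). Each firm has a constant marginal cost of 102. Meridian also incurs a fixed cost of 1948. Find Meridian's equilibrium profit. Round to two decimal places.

Each firm earns π_i = (376 - Q)q_i - 102q_i.
First-order condition (treating rivals' output as given): 274 - 2q_i - Σ_{j≠i} q_j = 0.
By symmetry each firm produces the same amount; substituting Σ_{j≠i} q_j = 3q_i yields q_i = 274/5.
Price P = 376 - 1096/5 = 784/5.
Meridian's profit: (784/5 - 102)·(274/5) - 1948 = 1055.0400.

1055.04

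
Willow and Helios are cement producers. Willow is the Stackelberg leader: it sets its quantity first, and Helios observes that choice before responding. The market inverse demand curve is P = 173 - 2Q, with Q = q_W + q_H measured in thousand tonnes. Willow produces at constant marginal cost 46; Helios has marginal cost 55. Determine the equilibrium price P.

The follower Helios best-responds to any q_W: π_H = (173 - 2Q)q_H - 55q_H.
∂π_H/∂q_H = 118 - 2q_W - 4q_H = 0 gives the reaction function q_H = (118 - 2q_W)/4.
The leader anticipates this reaction. Substituting into P = 173 - 2Q gives P = 114 - q_W, so π_W = (114 - q_W)q_W - 46q_W.
The leader's first-order condition 68 - 2q_W = 0 yields q_W = 34.
Then q_H = (118 - 2·34)/4 = 25/2.
Total output Q = 93/2, so price P = 173 - 2·(93/2) = 80.

80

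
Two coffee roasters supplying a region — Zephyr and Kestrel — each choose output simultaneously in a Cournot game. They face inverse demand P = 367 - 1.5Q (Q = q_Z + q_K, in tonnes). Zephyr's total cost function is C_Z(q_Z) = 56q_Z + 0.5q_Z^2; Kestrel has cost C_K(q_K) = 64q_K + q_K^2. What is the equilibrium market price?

Zephyr's profit: π_Z = (367 - 1.5Q)q_Z - (56q_Z + (1/2)q_Z²). Setting ∂π_Z/∂q_Z = 0: 311 - 4q_Z - (3/2)(q_K) = 0.
Kestrel's profit: π_K = (367 - 1.5Q)q_K - (64q_K + q_K²). Setting ∂π_K/∂q_K = 0: 303 - 5q_K - (3/2)(q_Z) = 0.
Best responses: q_Z = (311 - (3/2)q_K)/4, q_K = (303 - (3/2)q_Z)/5.
Solving the pair: q_Z = 62, q_K = 42.
Total output Q = 104, so price P = 367 - (3/2)·104 = 211.

211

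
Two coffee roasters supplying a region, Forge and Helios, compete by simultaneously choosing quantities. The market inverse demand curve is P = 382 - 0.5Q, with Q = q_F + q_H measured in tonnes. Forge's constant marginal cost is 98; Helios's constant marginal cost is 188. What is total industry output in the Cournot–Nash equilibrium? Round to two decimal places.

Forge's profit: π_F = (382 - 0.5Q)q_F - (98q_F). Setting ∂π_F/∂q_F = 0: 284 - q_F - (1/2)(q_H) = 0.
Helios's profit: π_H = (382 - 0.5Q)q_H - (188q_H). Setting ∂π_H/∂q_H = 0: 194 - q_H - (1/2)(q_F) = 0.
Best responses: q_F = (284 - (1/2)q_H), q_H = (194 - (1/2)q_F).
Substituting one into the other gives q_F = 748/3 and q_H = 208/3.
Total output Q = 748/3 + 208/3 = 956/3.

318.67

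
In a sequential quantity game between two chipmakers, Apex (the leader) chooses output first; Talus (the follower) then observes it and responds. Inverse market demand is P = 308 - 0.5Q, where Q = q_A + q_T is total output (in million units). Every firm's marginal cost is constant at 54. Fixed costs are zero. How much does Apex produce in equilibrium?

254

Solve by backward induction. Given q_A, the follower Talus maximises π_T = (308 - (1/2)q_A - (1/2)q_T)q_T - 54q_T.
Setting the follower's marginal profit to zero, 254 - (1/2)q_A - q_T = 0, i.e. q_T = (254 - (1/2)q_A).
The leader anticipates this reaction. Substituting into P = 308 - 0.5Q gives P = 181 - (1/4)q_A, so π_A = (181 - (1/4)q_A)q_A - 54q_A.
The leader's first-order condition 127 - (1/2)q_A = 0 yields q_A = 254.
Then q_T = (254 - (1/2)·254) = 127.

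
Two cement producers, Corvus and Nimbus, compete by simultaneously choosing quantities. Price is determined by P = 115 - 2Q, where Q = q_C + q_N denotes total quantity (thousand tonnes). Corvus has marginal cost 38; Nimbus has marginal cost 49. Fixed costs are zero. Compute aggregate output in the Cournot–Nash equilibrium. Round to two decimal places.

Corvus's profit: π_C = (115 - 2Q)q_C - (38q_C). Setting ∂π_C/∂q_C = 0: 77 - 4q_C - 2(q_N) = 0.
Nimbus's profit: π_N = (115 - 2Q)q_N - (49q_N). Setting ∂π_N/∂q_N = 0: 66 - 4q_N - 2(q_C) = 0.
Rearranging gives the reaction functions q_C = (77 - 2q_N)/4 and q_N = (66 - 2q_C)/4.
Substituting one into the other gives q_C = 44/3 and q_N = 55/6.
Total output Q = 44/3 + 55/6 = 143/6.

23.83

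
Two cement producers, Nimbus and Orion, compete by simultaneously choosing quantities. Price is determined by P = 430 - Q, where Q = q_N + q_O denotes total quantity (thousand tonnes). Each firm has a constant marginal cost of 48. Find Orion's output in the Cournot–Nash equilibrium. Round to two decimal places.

A representative firm's profit is π_i = q_i(430 - Q) - 48q_i.
Setting ∂π_i/∂q_i = 0 with rivals' quantities fixed: 382 - 2q_i - q_j = 0.
By symmetry each firm produces the same amount; substituting q_j = q_i yields q_i = 382/3.

127.33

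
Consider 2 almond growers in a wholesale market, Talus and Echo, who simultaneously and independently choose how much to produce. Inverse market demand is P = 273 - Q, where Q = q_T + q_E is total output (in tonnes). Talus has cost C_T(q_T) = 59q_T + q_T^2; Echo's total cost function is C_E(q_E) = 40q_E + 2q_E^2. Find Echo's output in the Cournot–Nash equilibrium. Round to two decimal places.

31.22

Talus's profit: π_T = (273 - Q)q_T - (59q_T + q_T²). Setting ∂π_T/∂q_T = 0: 214 - 4q_T - (q_E) = 0.
Echo's profit: π_E = (273 - Q)q_E - (40q_E + 2q_E²). Setting ∂π_E/∂q_E = 0: 233 - 6q_E - (q_T) = 0.
Rearranging gives the reaction functions q_T = (214 - q_E)/4 and q_E = (233 - q_T)/6.
Substituting one into the other gives q_T = 1051/23 and q_E = 718/23.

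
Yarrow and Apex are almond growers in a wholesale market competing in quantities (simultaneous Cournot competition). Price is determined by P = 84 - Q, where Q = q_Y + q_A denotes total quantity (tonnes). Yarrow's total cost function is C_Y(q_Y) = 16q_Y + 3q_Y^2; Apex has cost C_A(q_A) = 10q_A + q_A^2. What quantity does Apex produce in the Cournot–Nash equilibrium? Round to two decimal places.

16.90

Yarrow's profit: π_Y = (84 - Q)q_Y - (16q_Y + 3q_Y²). Setting ∂π_Y/∂q_Y = 0: 68 - 8q_Y - (q_A) = 0.
Apex's first-order condition: 74 - 4q_A - (q_Y) = 0.
Best responses: q_Y = (68 - q_A)/8, q_A = (74 - q_Y)/4.
Substituting one into the other gives q_Y = 198/31 and q_A = 524/31.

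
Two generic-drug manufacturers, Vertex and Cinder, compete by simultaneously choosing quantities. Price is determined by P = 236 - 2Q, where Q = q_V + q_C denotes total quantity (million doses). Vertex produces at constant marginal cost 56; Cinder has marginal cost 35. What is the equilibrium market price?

Vertex's profit: π_V = (236 - 2Q)q_V - (56q_V). Setting ∂π_V/∂q_V = 0: 180 - 4q_V - 2(q_C) = 0.
Cinder's profit: π_C = (236 - 2Q)q_C - (35q_C). Setting ∂π_C/∂q_C = 0: 201 - 4q_C - 2(q_V) = 0.
Best responses: q_V = (180 - 2q_C)/4, q_C = (201 - 2q_V)/4.
Solving the pair: q_V = 53/2, q_C = 37.
Total output Q = 127/2, so price P = 236 - 2·(127/2) = 109.

109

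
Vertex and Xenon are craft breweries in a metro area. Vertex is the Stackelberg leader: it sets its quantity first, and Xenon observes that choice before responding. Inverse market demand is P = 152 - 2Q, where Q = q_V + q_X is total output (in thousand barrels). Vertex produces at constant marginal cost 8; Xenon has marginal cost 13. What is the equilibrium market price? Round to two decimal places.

45.25

Solve by backward induction. Given q_V, the follower Xenon maximises π_X = (152 - 2q_V - 2q_X)q_X - 13q_X.
Setting the follower's marginal profit to zero, 139 - 2q_V - 4q_X = 0, i.e. q_X = (139 - 2q_V)/4.
Vertex substitutes q_X(q_V) into its own profit: π_V = q_V(152 - 2q_V - (139 - 2q_V)/2) - 8q_V = (165/2 - q_V)q_V - 8q_V.
The leader's first-order condition 149/2 - 2q_V = 0 yields q_V = 149/4.
Then q_X = (139 - 2·(149/4))/4 = 129/8.
Total output Q = 427/8, so price P = 152 - 2·(427/8) = 181/4.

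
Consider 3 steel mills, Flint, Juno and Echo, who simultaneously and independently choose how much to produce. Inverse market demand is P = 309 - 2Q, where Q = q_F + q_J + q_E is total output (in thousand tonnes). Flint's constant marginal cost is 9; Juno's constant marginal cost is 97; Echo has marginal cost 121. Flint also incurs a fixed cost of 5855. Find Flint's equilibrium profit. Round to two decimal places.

1957.50

Flint's profit: π_F = (309 - 2Q)q_F - (9q_F). Setting ∂π_F/∂q_F = 0: 300 - 4q_F - 2(q_J + q_E) = 0.
Juno's profit: π_J = (309 - 2Q)q_J - (97q_J). Setting ∂π_J/∂q_J = 0: 212 - 4q_J - 2(q_F + q_E) = 0.
Echo's first-order condition: 188 - 4q_E - 2(q_F + q_J) = 0.
Summing all 3 equations gives 700 − 8Q = 0, hence Q = 175/2.
Back-substituting: q_F = (300 − 175)/2 = 125/2, q_J = (212 − 175)/2 = 37/2, q_E = (188 − 175)/2 = 13/2.
Price P = 309 - 2·(175/2) = 134.
Flint's profit: (134 - 9)·(125/2) - 5855 = 1957.5000.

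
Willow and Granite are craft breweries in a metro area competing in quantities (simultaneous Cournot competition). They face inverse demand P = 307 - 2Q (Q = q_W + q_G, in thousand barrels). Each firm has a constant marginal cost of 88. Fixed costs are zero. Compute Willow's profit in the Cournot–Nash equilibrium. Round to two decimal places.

2664.50

A representative firm's profit is π_i = q_i(307 - 2Q) - 88q_i.
First-order condition (treating rivals' output as given): 219 - 4q_i - 2q_j = 0.
With identical firms every q_j equals q_i, so q_j = q_i and 219 = 6q_i, giving q_i = 73/2.
Price P = 307 - 2·73 = 161.
Willow's profit: (161 - 88)·(73/2) = 2664.5000.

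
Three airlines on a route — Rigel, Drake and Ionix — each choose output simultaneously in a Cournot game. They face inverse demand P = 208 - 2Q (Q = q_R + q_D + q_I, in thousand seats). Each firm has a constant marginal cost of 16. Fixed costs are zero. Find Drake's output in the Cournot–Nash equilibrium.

24

A representative firm's profit is π_i = q_i(208 - 2Q) - 16q_i.
First-order condition (treating rivals' output as given): 192 - 4q_i - 2·Σ_{j≠i} q_j = 0.
By symmetry each firm produces the same amount; substituting Σ_{j≠i} q_j = 2q_i yields q_i = 192/8 = 24.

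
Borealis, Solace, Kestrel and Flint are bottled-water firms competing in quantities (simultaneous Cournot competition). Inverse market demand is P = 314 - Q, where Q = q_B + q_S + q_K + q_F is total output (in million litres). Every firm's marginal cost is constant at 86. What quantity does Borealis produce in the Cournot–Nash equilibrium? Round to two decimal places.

A representative firm's profit is π_i = q_i(314 - Q) - 86q_i.
First-order condition (treating rivals' output as given): 228 - 2q_i - Σ_{j≠i} q_j = 0.
By symmetry each firm produces the same amount; substituting Σ_{j≠i} q_j = 3q_i yields q_i = 228/5.

45.60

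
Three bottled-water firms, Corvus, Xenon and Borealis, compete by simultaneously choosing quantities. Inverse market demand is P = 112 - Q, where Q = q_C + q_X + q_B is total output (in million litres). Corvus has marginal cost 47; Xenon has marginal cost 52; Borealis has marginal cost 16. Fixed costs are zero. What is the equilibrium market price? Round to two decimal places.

56.75

Corvus's profit: π_C = (112 - Q)q_C - (47q_C). Setting ∂π_C/∂q_C = 0: 65 - 2q_C - (q_X + q_B) = 0.
Xenon's first-order condition: 60 - 2q_X - (q_C + q_B) = 0.
Borealis's first-order condition: 96 - 2q_B - (q_C + q_X) = 0.
Summing all 3 equations gives 221 − 4Q = 0, hence Q = 221/4.
Back-substituting: q_C = (65 − 221/4) = 39/4, q_X = (60 − 221/4) = 19/4, q_B = (96 − 221/4) = 163/4.
Total output Q = 221/4, so price P = 112 - 221/4 = 227/4.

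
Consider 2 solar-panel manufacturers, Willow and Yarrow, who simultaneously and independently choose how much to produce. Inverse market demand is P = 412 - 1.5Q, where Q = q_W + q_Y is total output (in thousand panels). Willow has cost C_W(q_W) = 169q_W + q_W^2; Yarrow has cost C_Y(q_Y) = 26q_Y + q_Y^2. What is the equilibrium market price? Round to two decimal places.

Willow's profit: π_W = (412 - 1.5Q)q_W - (169q_W + q_W²). Setting ∂π_W/∂q_W = 0: 243 - 5q_W - (3/2)(q_Y) = 0.
Yarrow's first-order condition: 386 - 5q_Y - (3/2)(q_W) = 0.
Rearranging gives the reaction functions q_W = (243 - (3/2)q_Y)/5 and q_Y = (386 - (3/2)q_W)/5.
Substituting one into the other gives q_W = 27.9560 and q_Y = 68.8132.
Total output Q = 1258/13, so price P = 412 - (3/2)·(1258/13) = 266.8462.

266.85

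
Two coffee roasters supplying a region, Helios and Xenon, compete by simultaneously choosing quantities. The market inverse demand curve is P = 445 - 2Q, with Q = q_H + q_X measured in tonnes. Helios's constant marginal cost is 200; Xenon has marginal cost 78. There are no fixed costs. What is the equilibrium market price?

Helios's profit: π_H = (445 - 2Q)q_H - (200q_H). Setting ∂π_H/∂q_H = 0: 245 - 4q_H - 2(q_X) = 0.
Xenon's profit: π_X = (445 - 2Q)q_X - (78q_X). Setting ∂π_X/∂q_X = 0: 367 - 4q_X - 2(q_H) = 0.
Rearranging gives the reaction functions q_H = (245 - 2q_X)/4 and q_X = (367 - 2q_H)/4.
Solving the pair: q_H = 41/2, q_X = 163/2.
Total output Q = 102, so price P = 445 - 2·102 = 241.

241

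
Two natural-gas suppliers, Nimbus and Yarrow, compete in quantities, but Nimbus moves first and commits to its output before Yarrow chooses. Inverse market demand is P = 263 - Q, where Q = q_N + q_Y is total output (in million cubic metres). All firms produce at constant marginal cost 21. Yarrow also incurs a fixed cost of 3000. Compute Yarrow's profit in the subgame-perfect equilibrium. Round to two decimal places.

660.25

Solve by backward induction. Given q_N, the follower Yarrow maximises π_Y = (263 - q_N - q_Y)q_Y - 21q_Y.
Follower FOC: 242 - q_N - 2q_Y = 0, so q_Y(q_N) = (242 - q_N)/2.
The leader anticipates this reaction. Substituting into P = 263 - Q gives P = 142 - (1/2)q_N, so π_N = (142 - (1/2)q_N)q_N - 21q_N.
Leader FOC: 121 - q_N = 0, so q_N = 121.
Then q_Y = (242 - 121)/2 = 121/2.
Price P = 263 - 363/2 = 163/2.
Yarrow's profit: (163/2 - 21)·(121/2) - 3000 = 660.2500.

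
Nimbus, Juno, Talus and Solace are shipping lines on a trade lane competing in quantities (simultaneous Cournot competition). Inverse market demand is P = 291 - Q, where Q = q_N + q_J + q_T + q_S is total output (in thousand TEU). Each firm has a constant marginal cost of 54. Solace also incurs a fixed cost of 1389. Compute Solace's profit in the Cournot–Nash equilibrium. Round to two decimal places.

857.76

A representative firm's profit is π_i = q_i(291 - Q) - 54q_i.
Setting ∂π_i/∂q_i = 0 with rivals' quantities fixed: 237 - 2q_i - Σ_{j≠i} q_j = 0.
With identical firms every q_j equals q_i, so Σ_{j≠i} q_j = 3q_i and 237 = 5q_i, giving q_i = 237/5.
Price P = 291 - 948/5 = 507/5.
Solace's profit: (507/5 - 54)·(237/5) - 1389 = 857.7600.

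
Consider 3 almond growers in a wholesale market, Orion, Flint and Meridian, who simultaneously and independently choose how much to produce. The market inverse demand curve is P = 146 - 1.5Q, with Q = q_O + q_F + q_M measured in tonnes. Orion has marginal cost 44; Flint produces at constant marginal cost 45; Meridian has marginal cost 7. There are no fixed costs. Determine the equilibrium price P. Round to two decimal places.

Orion's profit: π_O = (146 - 1.5Q)q_O - (44q_O). Setting ∂π_O/∂q_O = 0: 102 - 3q_O - (3/2)(q_F + q_M) = 0.
Flint's profit: π_F = (146 - 1.5Q)q_F - (45q_F). Setting ∂π_F/∂q_F = 0: 101 - 3q_F - (3/2)(q_O + q_M) = 0.
Meridian's first-order condition: 139 - 3q_M - (3/2)(q_O + q_F) = 0.
Adding the 3 first-order conditions: 342 − 6Q = 0, so Q = 57.
Back-substituting: q_O = (102 − 171/2)/(3/2) = 11, q_F = (101 − 171/2)/(3/2) = 31/3, q_M = (139 − 171/2)/(3/2) = 107/3.
Total output Q = 57, so price P = 146 - (3/2)·57 = 121/2.

60.50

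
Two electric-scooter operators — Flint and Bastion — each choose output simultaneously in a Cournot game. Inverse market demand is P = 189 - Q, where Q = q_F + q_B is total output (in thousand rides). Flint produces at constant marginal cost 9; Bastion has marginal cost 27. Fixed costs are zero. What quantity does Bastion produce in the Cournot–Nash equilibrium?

Flint's profit: π_F = (189 - Q)q_F - (9q_F). Setting ∂π_F/∂q_F = 0: 180 - 2q_F - (q_B) = 0.
Bastion's profit: π_B = (189 - Q)q_B - (27q_B). Setting ∂π_B/∂q_B = 0: 162 - 2q_B - (q_F) = 0.
Rearranging gives the reaction functions q_F = (180 - q_B)/2 and q_B = (162 - q_F)/2.
Solving the pair: q_F = 66, q_B = 48.

48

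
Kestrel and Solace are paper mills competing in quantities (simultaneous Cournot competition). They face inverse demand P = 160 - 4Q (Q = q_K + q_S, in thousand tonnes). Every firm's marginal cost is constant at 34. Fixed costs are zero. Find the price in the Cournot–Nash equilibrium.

A representative firm's profit is π_i = q_i(160 - 4Q) - 34q_i.
Setting ∂π_i/∂q_i = 0 with rivals' quantities fixed: 126 - 8q_i - 4q_j = 0.
By symmetry each firm produces the same amount; substituting q_j = q_i yields q_i = 126/12 = 21/2.
Total output Q = 21, so price P = 160 - 4·21 = 76.

76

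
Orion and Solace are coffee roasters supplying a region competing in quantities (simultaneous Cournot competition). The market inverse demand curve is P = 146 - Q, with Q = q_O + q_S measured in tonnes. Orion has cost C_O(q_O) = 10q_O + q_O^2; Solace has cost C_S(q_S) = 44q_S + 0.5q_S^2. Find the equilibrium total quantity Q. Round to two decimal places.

52.55

Orion's profit: π_O = (146 - Q)q_O - (10q_O + q_O²). Setting ∂π_O/∂q_O = 0: 136 - 4q_O - (q_S) = 0.
Solace's first-order condition: 102 - 3q_S - (q_O) = 0.
So q_O = (136 - q_S)/4 and q_S = (102 - q_O)/3.
Substituting one into the other gives q_O = 306/11 and q_S = 272/11.
Total output Q = 306/11 + 272/11 = 578/11.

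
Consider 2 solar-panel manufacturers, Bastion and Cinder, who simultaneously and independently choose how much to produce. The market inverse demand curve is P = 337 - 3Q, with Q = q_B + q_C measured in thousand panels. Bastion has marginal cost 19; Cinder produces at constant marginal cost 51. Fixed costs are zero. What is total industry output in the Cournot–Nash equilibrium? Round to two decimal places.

Bastion's profit: π_B = (337 - 3Q)q_B - (19q_B). Setting ∂π_B/∂q_B = 0: 318 - 6q_B - 3(q_C) = 0.
Cinder's profit: π_C = (337 - 3Q)q_C - (51q_C). Setting ∂π_C/∂q_C = 0: 286 - 6q_C - 3(q_B) = 0.
Best responses: q_B = (318 - 3q_C)/6, q_C = (286 - 3q_B)/6.
Solving the pair: q_B = 350/9, q_C = 254/9.
Total output Q = 350/9 + 254/9 = 604/9.

67.11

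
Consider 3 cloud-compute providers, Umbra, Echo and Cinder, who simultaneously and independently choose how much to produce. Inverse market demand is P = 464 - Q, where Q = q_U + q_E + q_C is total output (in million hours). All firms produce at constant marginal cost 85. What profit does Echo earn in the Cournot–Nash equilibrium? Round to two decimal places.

A representative firm's profit is π_i = q_i(464 - Q) - 85q_i.
First-order condition (treating rivals' output as given): 379 - 2q_i - Σ_{j≠i} q_j = 0.
With identical firms every q_j equals q_i, so Σ_{j≠i} q_j = 2q_i and 379 = 4q_i, giving q_i = 379/4.
Price P = 464 - 1137/4 = 719/4.
Echo's profit: (719/4 - 85)·(379/4) = 8977.5625.

8977.56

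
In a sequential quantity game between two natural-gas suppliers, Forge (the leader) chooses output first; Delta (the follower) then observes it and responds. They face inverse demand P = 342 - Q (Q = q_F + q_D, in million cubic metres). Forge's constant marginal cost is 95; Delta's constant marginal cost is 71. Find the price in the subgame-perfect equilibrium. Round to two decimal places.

150.75

Solve by backward induction. Given q_F, the follower Delta maximises π_D = (342 - q_F - q_D)q_D - 71q_D.
∂π_D/∂q_D = 271 - q_F - 2q_D = 0 gives the reaction function q_D = (271 - q_F)/2.
Forge substitutes q_D(q_F) into its own profit: π_F = q_F(342 - q_F - (271 - q_F)/2) - 95q_F = (413/2 - (1/2)q_F)q_F - 95q_F.
Maximising: ∂π_F/∂q_F = 223/2 - q_F = 0, giving q_F = 223/2.
Then q_D = (271 - 223/2)/2 = 319/4.
Total output Q = 765/4, so price P = 342 - 765/4 = 603/4.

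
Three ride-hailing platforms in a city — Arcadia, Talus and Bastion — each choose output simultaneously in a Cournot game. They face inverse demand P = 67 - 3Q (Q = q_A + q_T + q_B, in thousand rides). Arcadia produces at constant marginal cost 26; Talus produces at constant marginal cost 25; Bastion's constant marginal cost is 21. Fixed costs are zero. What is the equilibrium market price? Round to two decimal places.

Arcadia's profit: π_A = (67 - 3Q)q_A - (26q_A). Setting ∂π_A/∂q_A = 0: 41 - 6q_A - 3(q_T + q_B) = 0.
Talus's first-order condition: 42 - 6q_T - 3(q_A + q_B) = 0.
Bastion's profit: π_B = (67 - 3Q)q_B - (21q_B). Setting ∂π_B/∂q_B = 0: 46 - 6q_B - 3(q_A + q_T) = 0.
Adding the 3 first-order conditions: 129 − 12Q = 0, so Q = 43/4.
Back-substituting: q_A = (41 − 129/4)/3 = 35/12, q_T = (42 − 129/4)/3 = 13/4, q_B = (46 − 129/4)/3 = 55/12.
Total output Q = 43/4, so price P = 67 - 3·(43/4) = 139/4.

34.75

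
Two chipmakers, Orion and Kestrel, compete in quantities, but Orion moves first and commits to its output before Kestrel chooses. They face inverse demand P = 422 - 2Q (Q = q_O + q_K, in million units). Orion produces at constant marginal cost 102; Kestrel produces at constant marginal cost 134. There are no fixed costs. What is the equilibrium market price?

190

The follower Kestrel best-responds to any q_O: π_K = (422 - 2Q)q_K - 134q_K.
Setting the follower's marginal profit to zero, 288 - 2q_O - 4q_K = 0, i.e. q_K = (288 - 2q_O)/4.
Orion substitutes q_K(q_O) into its own profit: π_O = q_O(422 - 2q_O - (288 - 2q_O)/2) - 102q_O = (278 - q_O)q_O - 102q_O.
Maximising: ∂π_O/∂q_O = 176 - 2q_O = 0, giving q_O = 88.
Then q_K = (288 - 2·88)/4 = 28.
Total output Q = 116, so price P = 422 - 2·116 = 190.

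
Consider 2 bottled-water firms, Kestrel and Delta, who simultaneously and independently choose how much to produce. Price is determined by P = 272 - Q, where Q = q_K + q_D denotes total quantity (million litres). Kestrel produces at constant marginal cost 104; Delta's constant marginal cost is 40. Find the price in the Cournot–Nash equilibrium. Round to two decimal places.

Kestrel's profit: π_K = (272 - Q)q_K - (104q_K). Setting ∂π_K/∂q_K = 0: 168 - 2q_K - (q_D) = 0.
Delta's profit: π_D = (272 - Q)q_D - (40q_D). Setting ∂π_D/∂q_D = 0: 232 - 2q_D - (q_K) = 0.
So q_K = (168 - q_D)/2 and q_D = (232 - q_K)/2.
Substituting one into the other gives q_K = 104/3 and q_D = 296/3.
Total output Q = 400/3, so price P = 272 - 400/3 = 416/3.

138.67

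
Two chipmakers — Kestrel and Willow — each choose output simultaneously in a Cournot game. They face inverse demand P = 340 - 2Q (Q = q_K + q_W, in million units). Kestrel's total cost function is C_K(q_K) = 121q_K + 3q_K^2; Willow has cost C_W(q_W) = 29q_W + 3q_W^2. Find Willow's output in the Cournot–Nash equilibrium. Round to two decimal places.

Kestrel's profit: π_K = (340 - 2Q)q_K - (121q_K + 3q_K²). Setting ∂π_K/∂q_K = 0: 219 - 10q_K - 2(q_W) = 0.
Willow's profit: π_W = (340 - 2Q)q_W - (29q_W + 3q_W²). Setting ∂π_W/∂q_W = 0: 311 - 10q_W - 2(q_K) = 0.
Best responses: q_K = (219 - 2q_W)/10, q_W = (311 - 2q_K)/10.
Solving the pair: q_K = 49/3, q_W = 167/6.

27.83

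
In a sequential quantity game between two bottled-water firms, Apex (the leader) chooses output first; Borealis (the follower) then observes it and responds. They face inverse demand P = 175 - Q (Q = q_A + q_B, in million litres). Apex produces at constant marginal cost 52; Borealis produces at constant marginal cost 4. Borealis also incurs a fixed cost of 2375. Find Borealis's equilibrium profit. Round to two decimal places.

The follower Borealis best-responds to any q_A: π_B = (175 - Q)q_B - 4q_B.
∂π_B/∂q_B = 171 - q_A - 2q_B = 0 gives the reaction function q_B = (171 - q_A)/2.
Apex substitutes q_B(q_A) into its own profit: π_A = q_A(175 - q_A - (171 - q_A)/2) - 52q_A = (179/2 - (1/2)q_A)q_A - 52q_A.
The leader's first-order condition 75/2 - q_A = 0 yields q_A = 75/2.
Then q_B = (171 - 75/2)/2 = 267/4.
Price P = 175 - 417/4 = 283/4.
Borealis's profit: (283/4 - 4)·(267/4) - 2375 = 2080.5625.

2080.56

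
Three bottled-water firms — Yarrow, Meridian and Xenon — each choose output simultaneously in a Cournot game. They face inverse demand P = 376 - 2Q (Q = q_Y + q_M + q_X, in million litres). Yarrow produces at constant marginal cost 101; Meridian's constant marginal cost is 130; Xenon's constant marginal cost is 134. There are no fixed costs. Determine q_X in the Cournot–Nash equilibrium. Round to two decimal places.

Yarrow's profit: π_Y = (376 - 2Q)q_Y - (101q_Y). Setting ∂π_Y/∂q_Y = 0: 275 - 4q_Y - 2(q_M + q_X) = 0.
Meridian's first-order condition: 246 - 4q_M - 2(q_Y + q_X) = 0.
Xenon's first-order condition: 242 - 4q_X - 2(q_Y + q_M) = 0.
Adding the 3 conditions: 763 − 4Q − 4Q = 0, i.e. Q = 763/8.
Back-substituting: q_Y = (275 − 763/4)/2 = 337/8, q_M = (246 − 763/4)/2 = 221/8, q_X = (242 − 763/4)/2 = 205/8.

25.63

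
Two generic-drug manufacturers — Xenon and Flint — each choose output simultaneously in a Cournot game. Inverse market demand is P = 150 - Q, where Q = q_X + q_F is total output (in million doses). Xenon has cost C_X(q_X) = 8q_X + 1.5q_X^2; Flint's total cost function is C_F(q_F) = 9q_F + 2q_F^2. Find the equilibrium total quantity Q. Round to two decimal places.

43.93

Xenon's profit: π_X = (150 - Q)q_X - (8q_X + (3/2)q_X²). Setting ∂π_X/∂q_X = 0: 142 - 5q_X - (q_F) = 0.
Flint's profit: π_F = (150 - Q)q_F - (9q_F + 2q_F²). Setting ∂π_F/∂q_F = 0: 141 - 6q_F - (q_X) = 0.
Rearranging gives the reaction functions q_X = (142 - q_F)/5 and q_F = (141 - q_X)/6.
Substituting one into the other gives q_X = 711/29 and q_F = 563/29.
Total output Q = 711/29 + 563/29 = 1274/29.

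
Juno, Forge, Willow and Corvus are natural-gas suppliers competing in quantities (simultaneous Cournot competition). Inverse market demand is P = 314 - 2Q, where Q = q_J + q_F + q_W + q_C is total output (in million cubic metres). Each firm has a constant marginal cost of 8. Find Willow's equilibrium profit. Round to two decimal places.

1872.72

Each firm earns π_i = (314 - 2Q)q_i - 8q_i.
Setting ∂π_i/∂q_i = 0 with rivals' quantities fixed: 306 - 4q_i - 2·Σ_{j≠i} q_j = 0.
With identical firms every q_j equals q_i, so Σ_{j≠i} q_j = 3q_i and 306 = 10q_i, giving q_i = 153/5.
Price P = 314 - 2·(612/5) = 346/5.
Willow's profit: (346/5 - 8)·(153/5) = 1872.7200.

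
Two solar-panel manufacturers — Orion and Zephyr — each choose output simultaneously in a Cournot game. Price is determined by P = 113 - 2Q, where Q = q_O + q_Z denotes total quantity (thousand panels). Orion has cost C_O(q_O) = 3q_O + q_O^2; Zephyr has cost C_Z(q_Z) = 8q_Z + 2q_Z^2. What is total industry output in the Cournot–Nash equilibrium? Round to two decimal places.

24.55

Orion's profit: π_O = (113 - 2Q)q_O - (3q_O + q_O²). Setting ∂π_O/∂q_O = 0: 110 - 6q_O - 2(q_Z) = 0.
Zephyr's first-order condition: 105 - 8q_Z - 2(q_O) = 0.
Rearranging gives the reaction functions q_O = (110 - 2q_Z)/6 and q_Z = (105 - 2q_O)/8.
Substituting one into the other gives q_O = 335/22 and q_Z = 205/22.
Total output Q = 335/22 + 205/22 = 270/11.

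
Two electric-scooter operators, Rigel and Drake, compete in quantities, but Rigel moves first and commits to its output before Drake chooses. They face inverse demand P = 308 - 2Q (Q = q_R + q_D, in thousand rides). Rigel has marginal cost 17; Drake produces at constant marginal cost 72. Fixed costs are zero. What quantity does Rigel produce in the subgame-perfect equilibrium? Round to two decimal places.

86.50

Solve by backward induction. Given q_R, the follower Drake maximises π_D = (308 - 2q_R - 2q_D)q_D - 72q_D.
Follower FOC: 236 - 2q_R - 4q_D = 0, so q_D(q_R) = (236 - 2q_R)/4.
Rigel substitutes q_D(q_R) into its own profit: π_R = q_R(308 - 2q_R - (236 - 2q_R)/2) - 17q_R = (190 - q_R)q_R - 17q_R.
The leader's first-order condition 173 - 2q_R = 0 yields q_R = 173/2.
Then q_D = (236 - 2·(173/2))/4 = 63/4.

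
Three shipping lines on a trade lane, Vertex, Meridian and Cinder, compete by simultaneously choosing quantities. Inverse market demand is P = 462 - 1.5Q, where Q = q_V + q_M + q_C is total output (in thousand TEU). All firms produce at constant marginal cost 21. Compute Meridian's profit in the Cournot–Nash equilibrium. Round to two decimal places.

8103.38

Each firm earns π_i = (462 - 1.5Q)q_i - 21q_i.
First-order condition (treating rivals' output as given): 441 - 3q_i - (3/2)·Σ_{j≠i} q_j = 0.
By symmetry each firm produces the same amount; substituting Σ_{j≠i} q_j = 2q_i yields q_i = 441/6 = 147/2.
Price P = 462 - (3/2)·(441/2) = 525/4.
Meridian's profit: (525/4 - 21)·(147/2) = 8103.3750.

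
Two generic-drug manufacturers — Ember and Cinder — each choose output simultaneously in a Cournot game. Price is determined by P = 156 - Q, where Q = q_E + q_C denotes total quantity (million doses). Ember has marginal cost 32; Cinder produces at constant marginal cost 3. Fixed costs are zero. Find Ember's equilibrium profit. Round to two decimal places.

Ember's profit: π_E = (156 - Q)q_E - (32q_E). Setting ∂π_E/∂q_E = 0: 124 - 2q_E - (q_C) = 0.
Cinder's profit: π_C = (156 - Q)q_C - (3q_C). Setting ∂π_C/∂q_C = 0: 153 - 2q_C - (q_E) = 0.
Rearranging gives the reaction functions q_E = (124 - q_C)/2 and q_C = (153 - q_E)/2.
Solving the pair: q_E = 95/3, q_C = 182/3.
Price P = 156 - 277/3 = 191/3.
Ember's profit: (191/3 - 32)·(95/3) = 1002.7778.

1002.78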